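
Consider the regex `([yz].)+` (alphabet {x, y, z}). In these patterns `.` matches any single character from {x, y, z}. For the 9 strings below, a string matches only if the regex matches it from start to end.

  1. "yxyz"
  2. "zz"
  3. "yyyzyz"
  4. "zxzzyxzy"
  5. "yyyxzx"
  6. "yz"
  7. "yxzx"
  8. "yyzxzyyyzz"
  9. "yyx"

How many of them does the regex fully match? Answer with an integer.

8

1 → match
2 → match
3 → match
4 → match
5 → match
6 → match
7 → match
8 → match
9 → no match
Total matched: 8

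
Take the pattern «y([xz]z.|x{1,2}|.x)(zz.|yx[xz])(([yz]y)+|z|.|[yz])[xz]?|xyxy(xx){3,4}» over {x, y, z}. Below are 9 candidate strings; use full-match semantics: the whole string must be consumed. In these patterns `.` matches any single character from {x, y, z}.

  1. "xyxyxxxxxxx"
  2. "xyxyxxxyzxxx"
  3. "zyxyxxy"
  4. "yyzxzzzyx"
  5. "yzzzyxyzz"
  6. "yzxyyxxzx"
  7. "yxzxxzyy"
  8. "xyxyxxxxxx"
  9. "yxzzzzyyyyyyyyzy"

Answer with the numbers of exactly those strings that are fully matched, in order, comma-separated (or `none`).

1 → no match
2 → no match
3 → no match
4 → no match
5 → no match
6 → no match
7 → no match
8 → match
9 → no match

8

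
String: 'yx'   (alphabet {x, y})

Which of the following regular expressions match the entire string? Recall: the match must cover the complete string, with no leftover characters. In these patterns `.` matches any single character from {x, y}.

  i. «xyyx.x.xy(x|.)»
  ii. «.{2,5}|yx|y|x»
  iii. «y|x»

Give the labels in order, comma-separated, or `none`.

ii

i → no match — must start with 'xyyx'
ii → match
iii → no match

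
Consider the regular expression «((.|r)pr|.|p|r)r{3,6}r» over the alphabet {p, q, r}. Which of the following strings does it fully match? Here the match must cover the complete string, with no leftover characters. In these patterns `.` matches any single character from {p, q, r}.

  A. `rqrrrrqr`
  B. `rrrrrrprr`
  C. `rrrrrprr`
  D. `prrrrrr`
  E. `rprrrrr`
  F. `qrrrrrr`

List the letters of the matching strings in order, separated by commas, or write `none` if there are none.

A → no match — must end with `rr`
B → no match
C → no match
D → match
E → match
F → match

D, E, F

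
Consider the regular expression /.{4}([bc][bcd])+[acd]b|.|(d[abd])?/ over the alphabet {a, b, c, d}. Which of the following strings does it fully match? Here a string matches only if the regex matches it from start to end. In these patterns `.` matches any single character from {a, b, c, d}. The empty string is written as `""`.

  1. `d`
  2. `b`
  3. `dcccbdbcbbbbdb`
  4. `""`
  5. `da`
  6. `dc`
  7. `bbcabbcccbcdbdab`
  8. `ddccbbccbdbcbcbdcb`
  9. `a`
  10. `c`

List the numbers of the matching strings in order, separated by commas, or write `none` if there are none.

1, 2, 3, 4, 5, 7, 8, 9, 10

1 → match
2 → match
3 → match
4 → match
5 → match
6 → no match
7 → match
8 → match
9 → match
10 → match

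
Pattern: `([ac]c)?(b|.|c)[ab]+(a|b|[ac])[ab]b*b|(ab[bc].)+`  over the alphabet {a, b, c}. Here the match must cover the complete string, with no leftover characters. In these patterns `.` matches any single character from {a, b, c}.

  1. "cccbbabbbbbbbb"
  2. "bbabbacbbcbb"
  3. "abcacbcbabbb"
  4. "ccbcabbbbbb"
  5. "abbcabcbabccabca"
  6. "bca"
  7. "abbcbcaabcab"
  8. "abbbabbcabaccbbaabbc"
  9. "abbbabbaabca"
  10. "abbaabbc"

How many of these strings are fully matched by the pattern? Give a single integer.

4

1 → match
2. "bbabbacbbcbb" → no match
3. "abcacbcbabbb" → no match
4. "ccbcabbbbbb" → no match
5 → match
6. "bca" → no match
7. "abbcbcaabcab" → no match
8 → no match
9. "abbbabbaabca" → match
10. "abbaabbc" → match
Total matched: 4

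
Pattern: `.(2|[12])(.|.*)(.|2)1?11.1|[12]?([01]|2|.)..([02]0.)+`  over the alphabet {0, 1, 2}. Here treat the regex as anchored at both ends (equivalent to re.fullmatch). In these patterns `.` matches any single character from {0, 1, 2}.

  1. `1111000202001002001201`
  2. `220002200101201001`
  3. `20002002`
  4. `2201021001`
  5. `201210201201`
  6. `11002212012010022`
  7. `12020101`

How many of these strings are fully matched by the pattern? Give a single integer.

1

1 → match
2 → no match
3 → no match
4 → no match
5 → no match
6 → no match
7 → no match
Total matched: 1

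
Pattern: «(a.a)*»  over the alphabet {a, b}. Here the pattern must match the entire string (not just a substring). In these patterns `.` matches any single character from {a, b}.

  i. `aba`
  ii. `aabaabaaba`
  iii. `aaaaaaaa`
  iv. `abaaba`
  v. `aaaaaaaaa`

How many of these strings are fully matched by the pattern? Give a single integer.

3

i → match
ii → no match
iii → no match
iv → match
v → match
Total matched: 3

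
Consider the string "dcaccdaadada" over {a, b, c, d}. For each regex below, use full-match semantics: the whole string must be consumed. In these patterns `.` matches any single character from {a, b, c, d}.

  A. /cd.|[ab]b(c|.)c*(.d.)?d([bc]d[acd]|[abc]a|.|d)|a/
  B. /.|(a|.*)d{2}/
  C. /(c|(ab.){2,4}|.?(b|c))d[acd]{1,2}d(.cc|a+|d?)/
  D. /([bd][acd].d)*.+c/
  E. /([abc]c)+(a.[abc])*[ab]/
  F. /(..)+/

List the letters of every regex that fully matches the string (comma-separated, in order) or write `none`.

A → no match
B → no match
C → no match
D → no match — must end with "c"
E → no match
F → match

F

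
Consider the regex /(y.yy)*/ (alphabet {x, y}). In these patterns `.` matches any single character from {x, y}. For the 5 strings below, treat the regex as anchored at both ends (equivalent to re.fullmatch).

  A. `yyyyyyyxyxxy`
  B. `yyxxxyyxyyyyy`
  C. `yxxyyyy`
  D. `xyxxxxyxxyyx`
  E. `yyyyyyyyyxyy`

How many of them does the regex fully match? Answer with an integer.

A → no match
B → no match
C → no match
D → no match
E → match
Total matched: 1

1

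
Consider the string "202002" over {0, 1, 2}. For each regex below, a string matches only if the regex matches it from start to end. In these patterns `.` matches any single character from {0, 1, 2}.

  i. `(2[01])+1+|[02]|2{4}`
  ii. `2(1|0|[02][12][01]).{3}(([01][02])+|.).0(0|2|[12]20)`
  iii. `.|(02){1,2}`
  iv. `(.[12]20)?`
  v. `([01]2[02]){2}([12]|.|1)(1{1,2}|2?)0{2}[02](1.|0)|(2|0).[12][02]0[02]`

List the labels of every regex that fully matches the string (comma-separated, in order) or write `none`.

v

i → no match
ii → no match
iii → no match
iv → no match
v → match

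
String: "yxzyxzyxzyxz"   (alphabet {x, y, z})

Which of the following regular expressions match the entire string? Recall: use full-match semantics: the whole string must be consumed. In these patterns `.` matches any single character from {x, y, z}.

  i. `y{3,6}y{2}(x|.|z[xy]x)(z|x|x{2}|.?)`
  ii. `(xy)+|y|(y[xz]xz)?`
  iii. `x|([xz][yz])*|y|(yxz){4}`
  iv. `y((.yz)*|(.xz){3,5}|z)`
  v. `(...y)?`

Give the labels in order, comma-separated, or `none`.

i → no match
ii → no match
iii → match
iv → no match
v → no match

iii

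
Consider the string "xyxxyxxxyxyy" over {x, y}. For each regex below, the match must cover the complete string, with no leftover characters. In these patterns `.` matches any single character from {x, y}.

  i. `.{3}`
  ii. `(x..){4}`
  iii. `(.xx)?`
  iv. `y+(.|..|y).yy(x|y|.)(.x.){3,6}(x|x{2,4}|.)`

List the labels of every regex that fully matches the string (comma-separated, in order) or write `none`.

i → no match
ii → match
iii → no match
iv → no match — must start with "y"

ii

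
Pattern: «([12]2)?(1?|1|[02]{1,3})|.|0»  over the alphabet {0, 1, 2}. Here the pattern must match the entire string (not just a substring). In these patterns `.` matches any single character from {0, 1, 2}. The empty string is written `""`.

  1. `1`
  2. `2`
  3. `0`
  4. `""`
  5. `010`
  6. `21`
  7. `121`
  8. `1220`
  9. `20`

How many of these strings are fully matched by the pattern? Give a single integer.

7

1 → match
2 → match
3 → match
4 → match
5 → no match
6 → no match
7 → match
8 → match
9 → match
Total matched: 7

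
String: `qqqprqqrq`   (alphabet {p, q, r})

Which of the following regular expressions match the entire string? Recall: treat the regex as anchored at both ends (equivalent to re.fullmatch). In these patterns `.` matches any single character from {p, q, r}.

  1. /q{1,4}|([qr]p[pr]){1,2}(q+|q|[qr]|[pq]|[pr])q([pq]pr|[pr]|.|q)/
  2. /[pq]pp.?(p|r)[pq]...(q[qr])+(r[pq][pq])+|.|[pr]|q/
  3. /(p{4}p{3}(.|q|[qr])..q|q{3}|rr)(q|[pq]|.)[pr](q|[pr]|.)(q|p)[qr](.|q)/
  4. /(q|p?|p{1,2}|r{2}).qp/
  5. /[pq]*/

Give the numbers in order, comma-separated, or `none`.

3

1 → no match
2 → no match
3 → match
4 → no match — must end with `qp`
5 → no match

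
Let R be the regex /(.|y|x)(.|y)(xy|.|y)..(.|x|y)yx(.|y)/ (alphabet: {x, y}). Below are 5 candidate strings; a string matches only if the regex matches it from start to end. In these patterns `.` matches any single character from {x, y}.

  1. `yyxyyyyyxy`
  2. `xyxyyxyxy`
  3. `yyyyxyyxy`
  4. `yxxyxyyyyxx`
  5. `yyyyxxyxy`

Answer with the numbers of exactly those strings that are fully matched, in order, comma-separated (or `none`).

1, 2, 3, 5

1 → match
2 → match
3 → match
4 → no match
5 → match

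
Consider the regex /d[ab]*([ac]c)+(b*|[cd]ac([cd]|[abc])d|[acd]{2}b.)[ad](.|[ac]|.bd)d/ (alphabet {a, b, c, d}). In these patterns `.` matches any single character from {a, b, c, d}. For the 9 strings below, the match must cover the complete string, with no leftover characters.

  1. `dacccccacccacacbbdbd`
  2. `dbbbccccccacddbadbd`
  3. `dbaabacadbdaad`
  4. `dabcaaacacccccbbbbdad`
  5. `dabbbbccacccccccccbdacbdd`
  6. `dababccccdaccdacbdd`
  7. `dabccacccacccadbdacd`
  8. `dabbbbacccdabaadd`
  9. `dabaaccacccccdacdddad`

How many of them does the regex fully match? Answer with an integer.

1 → match
2 → match
3 → match
4 → no match
5 → match
6 → match
7 → match
8 → match
9 → match
Total matched: 8

8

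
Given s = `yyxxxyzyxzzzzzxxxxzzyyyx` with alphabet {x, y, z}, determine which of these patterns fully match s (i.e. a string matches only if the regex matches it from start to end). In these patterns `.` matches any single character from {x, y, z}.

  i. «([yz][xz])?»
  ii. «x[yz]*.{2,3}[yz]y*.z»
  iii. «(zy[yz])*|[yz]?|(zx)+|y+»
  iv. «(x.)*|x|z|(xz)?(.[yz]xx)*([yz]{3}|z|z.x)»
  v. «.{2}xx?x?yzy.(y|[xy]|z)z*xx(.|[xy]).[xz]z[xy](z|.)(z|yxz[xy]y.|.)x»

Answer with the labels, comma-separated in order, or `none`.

i → no match
ii → no match — must start with `x`
iii → no match
iv → no match
v → match

v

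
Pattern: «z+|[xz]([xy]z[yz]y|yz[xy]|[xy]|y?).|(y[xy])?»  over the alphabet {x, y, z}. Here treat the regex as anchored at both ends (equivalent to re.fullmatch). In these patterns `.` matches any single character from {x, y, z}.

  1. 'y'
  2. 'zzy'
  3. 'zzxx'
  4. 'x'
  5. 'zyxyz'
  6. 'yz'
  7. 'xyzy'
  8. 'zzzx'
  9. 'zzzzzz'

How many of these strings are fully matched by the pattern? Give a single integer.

1 → no match
2 → no match
3 → no match
4 → no match
5 → no match
6 → no match
7 → no match
8 → no match
9 → match
Total matched: 1

1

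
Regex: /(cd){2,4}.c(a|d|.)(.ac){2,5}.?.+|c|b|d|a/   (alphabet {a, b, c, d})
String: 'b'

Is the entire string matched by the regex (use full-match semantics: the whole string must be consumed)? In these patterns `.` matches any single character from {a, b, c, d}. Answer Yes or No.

Yes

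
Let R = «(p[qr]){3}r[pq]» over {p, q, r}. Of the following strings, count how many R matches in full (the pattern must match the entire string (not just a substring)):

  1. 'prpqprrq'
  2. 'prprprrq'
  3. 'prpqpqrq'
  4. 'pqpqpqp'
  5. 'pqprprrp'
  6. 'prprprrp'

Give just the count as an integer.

1 → match
2 → match
3 → match
4 → no match
5 → match
6 → match
Total matched: 5

5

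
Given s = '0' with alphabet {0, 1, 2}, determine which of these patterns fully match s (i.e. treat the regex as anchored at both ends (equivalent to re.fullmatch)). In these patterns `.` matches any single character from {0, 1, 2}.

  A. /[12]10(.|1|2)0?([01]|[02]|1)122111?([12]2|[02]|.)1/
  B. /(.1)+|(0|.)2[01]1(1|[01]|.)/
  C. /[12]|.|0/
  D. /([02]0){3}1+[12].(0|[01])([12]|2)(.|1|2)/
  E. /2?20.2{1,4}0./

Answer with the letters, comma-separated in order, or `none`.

C

A → no match — must end with '1'
B → no match
C → match
D → no match
E → no match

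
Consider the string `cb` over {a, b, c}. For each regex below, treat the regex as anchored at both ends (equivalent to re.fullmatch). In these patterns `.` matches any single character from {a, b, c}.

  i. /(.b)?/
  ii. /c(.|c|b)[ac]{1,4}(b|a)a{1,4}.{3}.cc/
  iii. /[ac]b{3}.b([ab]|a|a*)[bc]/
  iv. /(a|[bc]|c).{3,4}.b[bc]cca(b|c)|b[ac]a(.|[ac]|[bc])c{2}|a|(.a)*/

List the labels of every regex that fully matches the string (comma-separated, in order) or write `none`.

i

i → match
ii → no match — must end with `cc`
iii → no match
iv → no match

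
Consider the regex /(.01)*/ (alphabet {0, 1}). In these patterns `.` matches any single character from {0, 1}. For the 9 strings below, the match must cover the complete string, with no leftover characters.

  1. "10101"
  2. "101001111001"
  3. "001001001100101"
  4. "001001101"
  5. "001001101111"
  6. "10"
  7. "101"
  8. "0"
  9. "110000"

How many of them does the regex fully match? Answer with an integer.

1. "10101" → no match
2. "101001111001" → no match
3 → no match
4. "001001101" → match
5. "001001101111" → no match
6. "10" → no match
7. "101" → match
8. "0" → no match
9. "110000" → no match
Total matched: 2

2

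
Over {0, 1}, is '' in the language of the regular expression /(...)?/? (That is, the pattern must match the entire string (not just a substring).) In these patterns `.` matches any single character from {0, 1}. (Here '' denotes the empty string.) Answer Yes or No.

Yes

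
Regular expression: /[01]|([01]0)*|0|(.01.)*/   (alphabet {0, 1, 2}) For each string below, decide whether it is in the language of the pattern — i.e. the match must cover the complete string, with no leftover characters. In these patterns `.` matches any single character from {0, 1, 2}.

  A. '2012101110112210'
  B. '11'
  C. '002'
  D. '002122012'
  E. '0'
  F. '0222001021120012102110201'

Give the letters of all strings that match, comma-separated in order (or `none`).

A → no match
B → no match
C → no match
D → no match
E → match
F → no match

E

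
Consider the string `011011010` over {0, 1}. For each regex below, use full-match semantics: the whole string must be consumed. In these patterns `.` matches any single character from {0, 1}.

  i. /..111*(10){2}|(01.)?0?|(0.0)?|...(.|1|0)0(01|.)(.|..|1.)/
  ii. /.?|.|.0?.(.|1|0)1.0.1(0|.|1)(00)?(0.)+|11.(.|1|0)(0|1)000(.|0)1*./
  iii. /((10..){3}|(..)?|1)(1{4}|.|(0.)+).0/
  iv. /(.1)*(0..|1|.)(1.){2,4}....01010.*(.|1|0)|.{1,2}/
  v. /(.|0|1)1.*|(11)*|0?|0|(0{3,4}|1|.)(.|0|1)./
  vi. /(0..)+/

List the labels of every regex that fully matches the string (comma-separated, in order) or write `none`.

i → no match
ii → no match
iii → no match
iv → no match
v → match
vi → match

v, vi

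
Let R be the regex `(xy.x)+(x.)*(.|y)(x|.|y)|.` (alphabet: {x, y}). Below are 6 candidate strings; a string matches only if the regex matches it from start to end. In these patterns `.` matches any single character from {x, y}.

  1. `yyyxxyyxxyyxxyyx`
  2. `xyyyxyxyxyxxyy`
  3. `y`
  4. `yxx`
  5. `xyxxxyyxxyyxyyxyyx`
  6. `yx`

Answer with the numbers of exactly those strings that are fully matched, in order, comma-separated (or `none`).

3

1 → no match
2 → no match
3 → match
4 → no match
5 → no match
6 → no match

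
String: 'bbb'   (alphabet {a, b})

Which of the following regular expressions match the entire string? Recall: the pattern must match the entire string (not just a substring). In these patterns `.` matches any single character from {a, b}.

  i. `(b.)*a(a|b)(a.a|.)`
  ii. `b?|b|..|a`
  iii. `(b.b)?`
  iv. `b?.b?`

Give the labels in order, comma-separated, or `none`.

i → no match
ii → no match
iii → match
iv → match

iii, iv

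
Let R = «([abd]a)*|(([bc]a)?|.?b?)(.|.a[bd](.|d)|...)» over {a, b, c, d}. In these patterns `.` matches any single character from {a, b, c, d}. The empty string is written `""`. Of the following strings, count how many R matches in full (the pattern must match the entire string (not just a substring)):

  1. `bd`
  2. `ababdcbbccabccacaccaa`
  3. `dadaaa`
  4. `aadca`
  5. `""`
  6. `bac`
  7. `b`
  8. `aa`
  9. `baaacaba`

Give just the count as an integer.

1. `bd` → match
2 → no match
3. `dadaaa` → match
4. `aadca` → no match
5. `""` → match
6. `bac` → match
7. `b` → match
8. `aa` → match
9. `baaacaba` → no match
Total matched: 6

6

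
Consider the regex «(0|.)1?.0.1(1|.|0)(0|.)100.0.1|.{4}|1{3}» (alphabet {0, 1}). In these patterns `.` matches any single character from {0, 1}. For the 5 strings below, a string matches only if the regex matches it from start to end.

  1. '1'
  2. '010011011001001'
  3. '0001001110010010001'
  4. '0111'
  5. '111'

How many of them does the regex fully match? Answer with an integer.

1 → no match
2 → match
3 → no match
4 → match
5 → match
Total matched: 3

3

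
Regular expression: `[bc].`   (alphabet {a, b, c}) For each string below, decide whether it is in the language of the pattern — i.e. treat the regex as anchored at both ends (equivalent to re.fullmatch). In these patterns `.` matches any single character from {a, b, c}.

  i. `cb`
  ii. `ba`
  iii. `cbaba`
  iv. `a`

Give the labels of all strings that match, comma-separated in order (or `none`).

i, ii

i. `cb` → match
ii. `ba` → match
iii. `cbaba` → no match
iv. `a` → no match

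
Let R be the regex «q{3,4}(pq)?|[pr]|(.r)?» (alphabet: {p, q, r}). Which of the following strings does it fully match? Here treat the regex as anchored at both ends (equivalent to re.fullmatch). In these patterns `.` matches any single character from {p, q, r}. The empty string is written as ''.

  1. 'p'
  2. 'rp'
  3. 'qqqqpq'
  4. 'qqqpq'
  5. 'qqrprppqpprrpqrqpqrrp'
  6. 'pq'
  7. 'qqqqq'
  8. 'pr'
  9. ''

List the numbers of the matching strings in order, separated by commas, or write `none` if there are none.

1 → match
2 → no match
3 → match
4 → match
5 → no match
6 → no match
7 → no match
8 → match
9 → match

1, 3, 4, 8, 9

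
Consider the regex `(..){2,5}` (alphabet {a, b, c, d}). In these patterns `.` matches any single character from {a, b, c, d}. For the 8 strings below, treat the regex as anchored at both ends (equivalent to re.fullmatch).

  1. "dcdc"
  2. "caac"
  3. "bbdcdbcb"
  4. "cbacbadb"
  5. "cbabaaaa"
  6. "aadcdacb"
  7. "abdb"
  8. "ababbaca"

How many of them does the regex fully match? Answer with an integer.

8

1 → match
2 → match
3 → match
4 → match
5 → match
6 → match
7 → match
8 → match
Total matched: 8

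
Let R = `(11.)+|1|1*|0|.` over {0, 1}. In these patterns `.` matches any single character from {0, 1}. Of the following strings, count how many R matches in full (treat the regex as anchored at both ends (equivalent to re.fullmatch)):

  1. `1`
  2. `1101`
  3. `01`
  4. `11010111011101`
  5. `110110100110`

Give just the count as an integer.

1 → match
2 → no match
3 → no match
4 → no match
5 → no match
Total matched: 1

1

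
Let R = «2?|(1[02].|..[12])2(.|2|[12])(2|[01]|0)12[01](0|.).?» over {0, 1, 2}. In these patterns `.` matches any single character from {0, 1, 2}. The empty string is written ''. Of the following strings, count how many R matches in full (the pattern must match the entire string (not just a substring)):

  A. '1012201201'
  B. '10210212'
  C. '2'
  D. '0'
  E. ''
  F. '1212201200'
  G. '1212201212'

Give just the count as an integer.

A. '1012201201' → match
B. '10210212' → no match
C. '2' → match
D. '0' → no match
E. '' → match
F. '1212201200' → match
G. '1212201212' → match
Total matched: 5

5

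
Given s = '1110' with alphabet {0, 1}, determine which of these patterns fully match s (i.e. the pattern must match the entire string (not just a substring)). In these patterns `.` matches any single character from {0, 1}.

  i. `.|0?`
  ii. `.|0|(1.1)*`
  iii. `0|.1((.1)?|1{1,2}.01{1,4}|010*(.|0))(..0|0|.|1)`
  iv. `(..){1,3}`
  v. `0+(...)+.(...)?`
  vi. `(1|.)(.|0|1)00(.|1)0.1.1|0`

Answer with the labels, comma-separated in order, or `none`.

iv

i → no match
ii → no match
iii → no match
iv → match
v → no match — must start with '0'
vi → no match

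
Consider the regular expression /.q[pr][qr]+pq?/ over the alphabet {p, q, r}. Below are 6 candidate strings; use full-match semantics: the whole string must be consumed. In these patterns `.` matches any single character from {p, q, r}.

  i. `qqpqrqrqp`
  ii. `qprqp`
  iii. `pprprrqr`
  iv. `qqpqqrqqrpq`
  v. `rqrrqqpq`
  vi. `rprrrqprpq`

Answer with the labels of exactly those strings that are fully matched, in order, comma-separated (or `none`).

i → match
ii → no match
iii → no match
iv → match
v → match
vi → no match

i, iv, v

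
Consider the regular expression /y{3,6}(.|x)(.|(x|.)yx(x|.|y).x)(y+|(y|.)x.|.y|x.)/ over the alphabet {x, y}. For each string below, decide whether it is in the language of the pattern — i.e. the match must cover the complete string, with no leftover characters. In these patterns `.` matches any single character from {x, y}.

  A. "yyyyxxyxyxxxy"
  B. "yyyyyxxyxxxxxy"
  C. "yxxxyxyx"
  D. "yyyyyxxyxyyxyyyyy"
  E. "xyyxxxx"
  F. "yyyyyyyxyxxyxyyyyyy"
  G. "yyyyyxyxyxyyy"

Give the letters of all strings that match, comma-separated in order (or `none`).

A, B, D, F

A → match
B → match
C → no match
D → match
E → no match — must start with "y"
F → match
G → no match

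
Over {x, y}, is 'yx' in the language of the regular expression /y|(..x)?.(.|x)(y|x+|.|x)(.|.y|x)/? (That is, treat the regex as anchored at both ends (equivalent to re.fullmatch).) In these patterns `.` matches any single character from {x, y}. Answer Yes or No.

No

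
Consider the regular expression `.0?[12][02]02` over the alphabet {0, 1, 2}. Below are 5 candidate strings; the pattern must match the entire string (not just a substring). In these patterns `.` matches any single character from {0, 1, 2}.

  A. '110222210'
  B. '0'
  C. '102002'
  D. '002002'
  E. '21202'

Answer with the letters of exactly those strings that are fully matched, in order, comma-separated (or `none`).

A → no match — must end with '02'
B → no match — must end with '02'
C → match
D → match
E → match

C, D, E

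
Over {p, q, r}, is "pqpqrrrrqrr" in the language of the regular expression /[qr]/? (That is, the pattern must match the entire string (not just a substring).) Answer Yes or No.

No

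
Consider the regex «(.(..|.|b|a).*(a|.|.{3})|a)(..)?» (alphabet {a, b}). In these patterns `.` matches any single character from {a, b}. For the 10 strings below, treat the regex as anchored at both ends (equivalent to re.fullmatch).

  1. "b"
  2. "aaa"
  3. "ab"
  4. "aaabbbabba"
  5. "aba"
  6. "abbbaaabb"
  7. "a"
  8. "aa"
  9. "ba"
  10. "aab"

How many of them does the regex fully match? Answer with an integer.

1 → no match
2 → match
3 → no match
4 → match
5 → match
6 → match
7 → match
8 → no match
9 → no match
10 → match
Total matched: 6

6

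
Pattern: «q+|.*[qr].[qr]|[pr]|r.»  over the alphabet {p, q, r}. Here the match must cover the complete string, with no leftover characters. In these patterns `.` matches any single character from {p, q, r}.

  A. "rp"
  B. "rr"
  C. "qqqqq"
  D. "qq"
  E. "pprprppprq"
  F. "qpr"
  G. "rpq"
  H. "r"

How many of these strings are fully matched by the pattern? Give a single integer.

7

A → match
B → match
C → match
D → match
E → no match
F → match
G → match
H → match
Total matched: 7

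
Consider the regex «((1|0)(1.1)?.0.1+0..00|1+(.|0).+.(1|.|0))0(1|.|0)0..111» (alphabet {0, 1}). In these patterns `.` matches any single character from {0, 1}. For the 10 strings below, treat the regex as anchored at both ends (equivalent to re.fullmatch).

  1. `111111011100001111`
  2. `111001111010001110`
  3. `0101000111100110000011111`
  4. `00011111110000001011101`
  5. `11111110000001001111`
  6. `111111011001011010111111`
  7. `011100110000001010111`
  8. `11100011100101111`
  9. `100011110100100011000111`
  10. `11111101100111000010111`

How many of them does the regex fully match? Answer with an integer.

4

1 → match
2 → no match — must end with `111`
3 → no match
4 → no match — must end with `111`
5 → match
6 → no match
7 → match
8 → no match
9 → no match
10 → match
Total matched: 4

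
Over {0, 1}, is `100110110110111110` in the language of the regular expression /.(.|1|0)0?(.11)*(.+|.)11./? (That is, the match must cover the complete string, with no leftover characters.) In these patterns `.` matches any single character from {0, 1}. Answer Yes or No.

Yes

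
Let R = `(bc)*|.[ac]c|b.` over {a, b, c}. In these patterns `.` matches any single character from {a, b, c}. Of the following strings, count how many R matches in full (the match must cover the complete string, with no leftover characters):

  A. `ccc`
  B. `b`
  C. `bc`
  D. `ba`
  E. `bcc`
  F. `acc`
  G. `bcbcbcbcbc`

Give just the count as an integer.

A. `ccc` → match
B. `b` → no match
C. `bc` → match
D. `ba` → match
E. `bcc` → match
F. `acc` → match
G. `bcbcbcbcbc` → match
Total matched: 6

6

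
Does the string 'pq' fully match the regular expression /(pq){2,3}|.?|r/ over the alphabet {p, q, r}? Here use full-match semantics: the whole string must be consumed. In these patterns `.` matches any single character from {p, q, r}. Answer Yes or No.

No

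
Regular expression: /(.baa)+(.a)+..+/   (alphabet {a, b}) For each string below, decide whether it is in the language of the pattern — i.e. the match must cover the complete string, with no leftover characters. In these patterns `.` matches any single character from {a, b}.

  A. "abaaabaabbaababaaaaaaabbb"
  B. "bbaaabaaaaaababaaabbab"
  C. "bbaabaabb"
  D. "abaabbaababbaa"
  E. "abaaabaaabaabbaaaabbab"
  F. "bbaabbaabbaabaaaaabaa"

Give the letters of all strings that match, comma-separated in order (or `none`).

A → match
B → match
C → match
D → match
E → match
F → match

A, B, C, D, E, F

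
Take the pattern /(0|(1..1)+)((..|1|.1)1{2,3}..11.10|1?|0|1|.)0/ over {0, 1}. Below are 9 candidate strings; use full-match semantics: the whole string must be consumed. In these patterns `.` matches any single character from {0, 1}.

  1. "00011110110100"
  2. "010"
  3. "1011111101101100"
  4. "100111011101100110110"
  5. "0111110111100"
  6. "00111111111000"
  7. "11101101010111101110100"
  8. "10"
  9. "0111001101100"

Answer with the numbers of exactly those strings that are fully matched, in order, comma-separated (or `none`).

1, 2, 4, 5

1 → match
2 → match
3 → no match
4 → match
5 → match
6 → no match
7 → no match
8 → no match
9 → no match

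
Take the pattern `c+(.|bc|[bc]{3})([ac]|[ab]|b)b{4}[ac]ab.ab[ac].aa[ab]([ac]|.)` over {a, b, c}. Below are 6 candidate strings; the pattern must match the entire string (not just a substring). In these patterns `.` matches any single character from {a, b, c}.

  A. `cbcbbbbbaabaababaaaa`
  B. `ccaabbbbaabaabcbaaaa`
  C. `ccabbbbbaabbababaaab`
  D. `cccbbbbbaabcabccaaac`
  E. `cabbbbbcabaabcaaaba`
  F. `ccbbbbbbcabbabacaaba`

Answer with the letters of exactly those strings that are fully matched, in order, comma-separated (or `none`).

A, B, C, D, E, F

A → match
B → match
C → match
D → match
E → match
F → match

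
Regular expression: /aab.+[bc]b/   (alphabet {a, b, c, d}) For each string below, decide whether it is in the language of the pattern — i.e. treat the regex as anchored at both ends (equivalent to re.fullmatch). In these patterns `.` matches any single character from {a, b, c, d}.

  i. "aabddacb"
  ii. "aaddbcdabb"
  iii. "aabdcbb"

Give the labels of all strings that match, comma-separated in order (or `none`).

i → match
ii → no match — must start with "aab"
iii → match

i, iii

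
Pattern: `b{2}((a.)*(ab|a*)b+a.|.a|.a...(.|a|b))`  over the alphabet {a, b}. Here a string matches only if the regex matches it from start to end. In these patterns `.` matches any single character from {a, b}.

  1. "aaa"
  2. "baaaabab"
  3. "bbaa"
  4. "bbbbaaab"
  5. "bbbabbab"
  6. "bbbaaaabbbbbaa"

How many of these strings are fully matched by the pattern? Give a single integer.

1 → no match — must start with "b"
2 → no match
3 → match
4 → no match
5 → match
6 → no match
Total matched: 2

2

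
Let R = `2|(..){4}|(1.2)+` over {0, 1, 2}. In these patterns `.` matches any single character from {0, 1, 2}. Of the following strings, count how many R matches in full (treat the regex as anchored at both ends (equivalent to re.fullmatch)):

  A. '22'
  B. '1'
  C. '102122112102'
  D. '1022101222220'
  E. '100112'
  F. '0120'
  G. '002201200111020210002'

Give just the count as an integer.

1

A → no match
B → no match
C → match
D → no match
E → no match
F → no match
G → no match
Total matched: 1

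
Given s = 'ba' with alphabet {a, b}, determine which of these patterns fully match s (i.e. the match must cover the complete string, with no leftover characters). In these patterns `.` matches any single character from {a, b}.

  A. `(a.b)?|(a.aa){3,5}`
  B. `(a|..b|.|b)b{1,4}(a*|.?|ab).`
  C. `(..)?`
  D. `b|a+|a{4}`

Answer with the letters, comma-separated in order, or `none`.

A → no match
B → no match
C → match
D → no match

C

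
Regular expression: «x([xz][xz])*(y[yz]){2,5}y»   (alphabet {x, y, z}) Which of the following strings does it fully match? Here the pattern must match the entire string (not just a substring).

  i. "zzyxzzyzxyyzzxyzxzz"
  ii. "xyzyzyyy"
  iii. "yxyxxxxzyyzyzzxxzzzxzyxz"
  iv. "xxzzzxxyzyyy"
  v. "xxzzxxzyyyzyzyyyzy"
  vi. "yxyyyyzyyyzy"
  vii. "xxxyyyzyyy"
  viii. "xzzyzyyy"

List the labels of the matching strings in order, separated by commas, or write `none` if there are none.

ii, iv, v, vii, viii

i → no match — must start with "x"
ii. "xyzyzyyy" → match
iii → no match — must start with "x"
iv. "xxzzzxxyzyyy" → match
v → match
vi. "yxyyyyzyyyzy" → no match — must start with "x"
vii. "xxxyyyzyyy" → match
viii. "xzzyzyyy" → match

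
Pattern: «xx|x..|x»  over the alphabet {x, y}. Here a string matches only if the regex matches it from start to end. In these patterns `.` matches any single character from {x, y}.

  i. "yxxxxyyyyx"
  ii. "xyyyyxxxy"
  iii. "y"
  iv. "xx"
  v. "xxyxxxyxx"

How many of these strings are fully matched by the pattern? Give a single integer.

1

i → no match
ii → no match
iii → no match
iv → match
v → no match
Total matched: 1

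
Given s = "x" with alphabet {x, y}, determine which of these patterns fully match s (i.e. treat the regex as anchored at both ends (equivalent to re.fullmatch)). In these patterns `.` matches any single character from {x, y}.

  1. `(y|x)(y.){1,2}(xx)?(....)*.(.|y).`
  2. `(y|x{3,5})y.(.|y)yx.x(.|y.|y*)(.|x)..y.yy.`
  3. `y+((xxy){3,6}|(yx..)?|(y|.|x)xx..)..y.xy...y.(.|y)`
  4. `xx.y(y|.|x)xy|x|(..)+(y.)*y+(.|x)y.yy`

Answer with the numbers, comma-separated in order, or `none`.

1 → no match
2 → no match
3 → no match — must start with "y"
4 → match

4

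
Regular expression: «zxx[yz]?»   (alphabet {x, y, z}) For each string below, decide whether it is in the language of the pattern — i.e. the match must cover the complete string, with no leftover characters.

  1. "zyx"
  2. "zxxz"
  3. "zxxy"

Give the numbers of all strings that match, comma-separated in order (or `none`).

2, 3

1 → no match — must start with "zxx"
2 → match
3 → match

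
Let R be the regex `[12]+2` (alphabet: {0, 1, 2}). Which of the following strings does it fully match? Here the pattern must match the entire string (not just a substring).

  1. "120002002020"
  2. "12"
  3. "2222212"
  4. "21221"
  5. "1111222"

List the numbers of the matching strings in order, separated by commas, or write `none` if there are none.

1. "120002002020" → no match — must end with "2"
2. "12" → match
3. "2222212" → match
4. "21221" → no match — must end with "2"
5. "1111222" → match

2, 3, 5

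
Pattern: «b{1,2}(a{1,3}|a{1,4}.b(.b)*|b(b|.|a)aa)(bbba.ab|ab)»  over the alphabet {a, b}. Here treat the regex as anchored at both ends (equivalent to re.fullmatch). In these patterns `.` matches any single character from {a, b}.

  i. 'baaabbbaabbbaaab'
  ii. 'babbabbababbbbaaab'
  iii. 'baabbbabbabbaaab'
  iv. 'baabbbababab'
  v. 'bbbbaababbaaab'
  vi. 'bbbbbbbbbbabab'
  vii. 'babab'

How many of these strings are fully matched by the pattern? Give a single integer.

i → no match
ii → no match
iii → no match
iv → match
v → no match
vi → no match
vii → no match
Total matched: 1

1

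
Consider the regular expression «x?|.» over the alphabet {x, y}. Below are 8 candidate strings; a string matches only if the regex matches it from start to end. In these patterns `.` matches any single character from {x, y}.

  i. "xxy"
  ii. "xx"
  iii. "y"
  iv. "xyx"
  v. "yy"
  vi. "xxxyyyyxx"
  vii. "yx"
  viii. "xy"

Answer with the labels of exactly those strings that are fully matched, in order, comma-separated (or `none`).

i → no match
ii → no match
iii → match
iv → no match
v → no match
vi → no match
vii → no match
viii → no match

iii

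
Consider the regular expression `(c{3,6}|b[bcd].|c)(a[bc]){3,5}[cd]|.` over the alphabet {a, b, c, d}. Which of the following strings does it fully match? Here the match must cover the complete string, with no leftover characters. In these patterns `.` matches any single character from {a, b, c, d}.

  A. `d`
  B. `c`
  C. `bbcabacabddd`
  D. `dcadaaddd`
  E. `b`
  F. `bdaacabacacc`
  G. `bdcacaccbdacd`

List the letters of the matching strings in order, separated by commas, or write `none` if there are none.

A, B, E, F

A → match
B → match
C → no match
D → no match
E → match
F → match
G → no match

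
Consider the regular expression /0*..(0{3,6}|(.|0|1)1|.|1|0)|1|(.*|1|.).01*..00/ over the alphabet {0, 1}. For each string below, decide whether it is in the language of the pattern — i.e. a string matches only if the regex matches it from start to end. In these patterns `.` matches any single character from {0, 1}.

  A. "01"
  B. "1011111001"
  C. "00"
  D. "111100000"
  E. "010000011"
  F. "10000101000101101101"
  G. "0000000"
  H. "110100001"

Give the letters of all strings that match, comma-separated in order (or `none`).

A. "01" → no match
B. "1011111001" → no match
C. "00" → no match
D. "111100000" → match
E. "010000011" → no match
F → no match
G. "0000000" → match
H. "110100001" → no match

D, G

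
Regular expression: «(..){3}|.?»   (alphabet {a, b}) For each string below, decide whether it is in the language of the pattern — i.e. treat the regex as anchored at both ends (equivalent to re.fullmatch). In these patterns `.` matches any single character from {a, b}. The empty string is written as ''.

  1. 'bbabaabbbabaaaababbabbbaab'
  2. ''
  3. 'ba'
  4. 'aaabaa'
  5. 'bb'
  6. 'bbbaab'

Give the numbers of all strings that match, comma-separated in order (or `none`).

2, 4, 6

1 → no match
2 → match
3 → no match
4 → match
5 → no match
6 → match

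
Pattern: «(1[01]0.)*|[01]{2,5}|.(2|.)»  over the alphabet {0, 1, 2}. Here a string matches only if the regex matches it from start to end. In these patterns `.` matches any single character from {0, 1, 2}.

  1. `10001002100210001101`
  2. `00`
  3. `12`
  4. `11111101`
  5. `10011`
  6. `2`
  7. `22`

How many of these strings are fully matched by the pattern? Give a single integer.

5

1 → match
2 → match
3 → match
4 → no match
5 → match
6 → no match
7 → match
Total matched: 5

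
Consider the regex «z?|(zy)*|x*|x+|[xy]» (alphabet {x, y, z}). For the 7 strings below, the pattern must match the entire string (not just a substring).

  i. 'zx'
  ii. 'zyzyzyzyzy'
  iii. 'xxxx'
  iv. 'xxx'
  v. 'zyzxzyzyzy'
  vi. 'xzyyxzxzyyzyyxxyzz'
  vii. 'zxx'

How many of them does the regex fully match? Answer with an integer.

3

i → no match
ii → match
iii → match
iv → match
v → no match
vi → no match
vii → no match
Total matched: 3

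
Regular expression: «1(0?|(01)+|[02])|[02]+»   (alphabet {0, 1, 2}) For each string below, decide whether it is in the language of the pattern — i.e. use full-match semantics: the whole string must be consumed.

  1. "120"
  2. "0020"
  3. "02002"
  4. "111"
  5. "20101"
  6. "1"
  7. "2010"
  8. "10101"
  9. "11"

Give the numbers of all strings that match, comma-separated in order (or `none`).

1 → no match
2 → match
3 → match
4 → no match
5 → no match
6 → match
7 → no match
8 → match
9 → no match

2, 3, 6, 8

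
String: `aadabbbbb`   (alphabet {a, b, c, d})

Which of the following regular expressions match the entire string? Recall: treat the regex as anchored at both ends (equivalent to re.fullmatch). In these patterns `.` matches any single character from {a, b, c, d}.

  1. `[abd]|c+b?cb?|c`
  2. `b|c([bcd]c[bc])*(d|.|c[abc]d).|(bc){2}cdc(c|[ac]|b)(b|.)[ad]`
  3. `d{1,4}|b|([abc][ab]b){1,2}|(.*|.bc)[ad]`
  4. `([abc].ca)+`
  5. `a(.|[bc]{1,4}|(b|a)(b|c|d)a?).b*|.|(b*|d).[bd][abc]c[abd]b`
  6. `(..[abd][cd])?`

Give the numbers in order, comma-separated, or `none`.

5

1 → no match
2 → no match
3 → no match
4 → no match — must end with `ca`
5 → match
6 → no match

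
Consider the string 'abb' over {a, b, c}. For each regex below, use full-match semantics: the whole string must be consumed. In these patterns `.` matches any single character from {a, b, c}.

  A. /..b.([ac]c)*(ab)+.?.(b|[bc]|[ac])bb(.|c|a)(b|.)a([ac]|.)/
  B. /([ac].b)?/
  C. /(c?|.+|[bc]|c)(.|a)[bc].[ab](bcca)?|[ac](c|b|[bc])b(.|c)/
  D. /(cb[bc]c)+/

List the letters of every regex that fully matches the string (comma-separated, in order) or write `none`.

B

A → no match
B → match
C → no match
D → no match — must start with 'cb'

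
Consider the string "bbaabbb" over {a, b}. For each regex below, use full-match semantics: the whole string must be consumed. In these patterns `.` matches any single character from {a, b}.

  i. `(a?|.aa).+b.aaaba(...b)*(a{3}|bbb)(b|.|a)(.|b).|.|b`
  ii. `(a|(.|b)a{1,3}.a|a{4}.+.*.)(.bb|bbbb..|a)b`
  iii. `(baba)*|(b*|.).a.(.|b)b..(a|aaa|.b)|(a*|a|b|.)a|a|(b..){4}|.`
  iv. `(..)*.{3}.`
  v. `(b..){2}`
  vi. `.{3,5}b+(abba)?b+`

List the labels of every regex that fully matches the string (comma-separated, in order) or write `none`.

i → no match
ii → no match
iii → no match
iv → no match
v → no match
vi → match

vi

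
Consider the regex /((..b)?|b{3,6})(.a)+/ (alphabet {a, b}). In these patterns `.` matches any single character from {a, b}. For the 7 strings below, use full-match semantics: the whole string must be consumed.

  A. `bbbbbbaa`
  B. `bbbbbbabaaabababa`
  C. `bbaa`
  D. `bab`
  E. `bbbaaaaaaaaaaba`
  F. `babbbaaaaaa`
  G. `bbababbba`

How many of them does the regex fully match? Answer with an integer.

3

A. `bbbbbbaa` → match
B → match
C. `bbaa` → no match
D. `bab` → no match — must end with `a`
E → match
F. `babbbaaaaaa` → no match
G. `bbababbba` → no match
Total matched: 3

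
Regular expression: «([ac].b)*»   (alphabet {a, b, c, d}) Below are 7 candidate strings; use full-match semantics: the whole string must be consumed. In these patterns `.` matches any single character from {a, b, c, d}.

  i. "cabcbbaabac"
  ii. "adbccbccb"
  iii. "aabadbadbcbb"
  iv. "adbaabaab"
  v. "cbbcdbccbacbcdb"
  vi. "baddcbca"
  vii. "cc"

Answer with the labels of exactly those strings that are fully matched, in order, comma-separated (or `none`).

i → no match
ii → match
iii → match
iv → match
v → match
vi → no match
vii → no match

ii, iii, iv, v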